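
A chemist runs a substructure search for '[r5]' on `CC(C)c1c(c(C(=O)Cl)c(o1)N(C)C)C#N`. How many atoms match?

5

The query [r5] means: r5 matches atoms in a five-membered ring.
Check the 16 heavy atoms by environment: 1× o (aromatic, in 5-ring) → match; 4× c (aromatic, in 5-ring) → match; 7× C (acyclic) → no; 1× O (acyclic) → no; 1× Cl (acyclic) → no; 2× N (acyclic) → no.
Summing the matching environments: 1 + 4 = 5 matching atoms.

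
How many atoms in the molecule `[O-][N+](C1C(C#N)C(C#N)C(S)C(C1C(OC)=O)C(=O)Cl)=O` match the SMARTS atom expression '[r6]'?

6

The query [r6] means: r6 matches atoms in a six-membered ring.
Check the 21 heavy atoms by environment: 6× C (in 6-ring) → match; 5× C (acyclic) → no; 4× O (acyclic) → no; 1× Cl (acyclic) → no; 2× N (acyclic) → no; 1× S (acyclic) → no; 1× N (charge +1, acyclic) → no; 1× O (charge -1, acyclic) → no.
That gives 6 matching atoms.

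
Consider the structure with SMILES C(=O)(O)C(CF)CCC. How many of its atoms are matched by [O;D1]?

The query [O;D1] means: aliphatic oxygen bonded to exactly one heavy atom.
Check the 9 heavy atoms by environment: 3× C (D2) → no; 2× C (D3) → no; 2× O (D1) → match; 1× F (D1) → no; 1× C (D1) → no.
That gives 2 matching atoms.

2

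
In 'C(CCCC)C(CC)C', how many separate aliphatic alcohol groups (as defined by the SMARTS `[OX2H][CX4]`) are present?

0

[OX2H][CX4] is the SMARTS for an aliphatic alcohol: a hydroxyl oxygen bound to an sp3 (X4) carbon.
No fragment in the molecule satisfies every constraint, giving 0 matches.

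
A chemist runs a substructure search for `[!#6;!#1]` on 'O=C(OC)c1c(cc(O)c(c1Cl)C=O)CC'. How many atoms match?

5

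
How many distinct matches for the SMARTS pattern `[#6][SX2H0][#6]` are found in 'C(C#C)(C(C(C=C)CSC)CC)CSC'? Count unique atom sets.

[#6][SX2H0][#6] is the SMARTS for a thioether: an aliphatic sulfur bridging two carbons with no H on the sulfur.
The molecule carries 2 separate instances of a methylthio ether (-SCH3) meeting every constraint; each maps to a distinct set of atoms, giving 2 matches.

2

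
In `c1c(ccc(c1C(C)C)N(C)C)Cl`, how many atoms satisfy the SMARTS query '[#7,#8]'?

The query [#7,#8] means: nitrogen or oxygen (comma = OR).
Check the 13 heavy atoms by environment: 6× c (aromatic) → no; 1× Cl → no; 1× N → match; 5× C → no.
That gives 1 matching atom.

1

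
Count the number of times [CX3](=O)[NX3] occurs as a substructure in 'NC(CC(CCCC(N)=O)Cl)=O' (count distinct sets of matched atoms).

2

[CX3](=O)[NX3] is the SMARTS for an amide: a carbonyl carbon bonded to a trivalent nitrogen.
The molecule carries 2 separate instances of a primary amide (-C(=O)NH2) meeting every constraint; each maps to a distinct set of atoms, giving 2 matches.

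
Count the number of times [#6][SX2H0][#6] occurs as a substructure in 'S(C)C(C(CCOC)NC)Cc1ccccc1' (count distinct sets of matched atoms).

1

[#6][SX2H0][#6] is the SMARTS for a thioether: an aliphatic sulfur bridging two carbons with no H on the sulfur.
Exactly one fragment in the molecule meets all constraints, giving 1 match.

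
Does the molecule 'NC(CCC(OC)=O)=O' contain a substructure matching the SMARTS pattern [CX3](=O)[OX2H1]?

No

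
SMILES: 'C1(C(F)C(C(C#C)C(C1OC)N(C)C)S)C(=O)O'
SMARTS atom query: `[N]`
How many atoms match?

Check the 18 heavy atoms by environment: 12× C → no; 1× F → no; 1× N → match; 3× O → no; 1× S → no.
That gives 1 matching atom.

1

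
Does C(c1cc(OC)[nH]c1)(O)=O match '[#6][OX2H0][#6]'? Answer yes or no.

Yes

The pattern [#6][OX2H0][#6] describes an aliphatic oxygen bridging two carbons with no H on the oxygen — an ether.
The molecule carries a methoxy ether (-OCH3), whose atoms satisfy every constraint of the query, so the pattern matches.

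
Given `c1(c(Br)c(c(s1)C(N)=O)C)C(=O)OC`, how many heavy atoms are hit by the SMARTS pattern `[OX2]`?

1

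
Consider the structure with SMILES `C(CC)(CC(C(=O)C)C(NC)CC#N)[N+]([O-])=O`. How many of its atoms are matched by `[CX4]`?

Check the 17 heavy atoms by environment: 9× C (X4) → match; 1× N (charge +1, X3) → no; 1× O (charge -1, X1) → no; 2× O (X1) → no; 1× C (X2) → no; 1× N (X1) → no; 1× N (X3) → no; 1× C (X3) → no.
That gives 9 matching atoms.

9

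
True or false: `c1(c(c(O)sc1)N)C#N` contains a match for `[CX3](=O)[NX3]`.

False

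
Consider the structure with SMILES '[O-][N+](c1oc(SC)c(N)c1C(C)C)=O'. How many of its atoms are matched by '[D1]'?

6

The query [D1] means: atom with exactly one heavy-atom neighbour (degree 1).
Check the 14 heavy atoms by environment: 1× o (aromatic, D2) → no; 4× c (aromatic, D3) → no; 1× N (charge +1, D3) → no; 1× O (charge -1, D1) → match; 1× O (D1) → match; 1× N (D1) → match; 1× S (D2) → no; 3× C (D1) → match; 1× C (D3) → no.
Summing the matching environments: 1 + 1 + 1 + 3 = 6 matching atoms.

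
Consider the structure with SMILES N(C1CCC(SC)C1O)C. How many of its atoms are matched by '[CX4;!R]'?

2

The query [CX4;!R] means: aliphatic carbon with four total connections, not in a ring.
Check the 10 heavy atoms by environment: 5× C (X4, in 5-ring) → no; 1× S (X2, acyclic) → no; 2× C (X4, acyclic) → match; 1× N (X3, acyclic) → no; 1× O (X2, acyclic) → no.
That gives 2 matching atoms.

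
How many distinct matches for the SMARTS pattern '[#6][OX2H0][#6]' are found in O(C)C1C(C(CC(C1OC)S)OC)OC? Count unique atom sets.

[#6][OX2H0][#6] is the SMARTS for an ether: an aliphatic oxygen bridging two carbons with no H on the oxygen.
The molecule carries 4 separate instances of a methoxy ether (-OCH3) meeting every constraint; each maps to a distinct set of atoms, giving 4 matches.

4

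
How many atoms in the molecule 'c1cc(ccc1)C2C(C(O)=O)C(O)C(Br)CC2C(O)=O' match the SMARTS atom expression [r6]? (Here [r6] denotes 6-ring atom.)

12

The query [r6] means: r6 matches atoms in a six-membered ring.
Check the 20 heavy atoms by environment: 6× C (in 6-ring) → match; 1× Br (acyclic) → no; 5× O (acyclic) → no; 6× c (aromatic, in 6-ring) → match; 2× C (acyclic) → no.
Summing the matching environments: 6 + 6 = 12 matching atoms.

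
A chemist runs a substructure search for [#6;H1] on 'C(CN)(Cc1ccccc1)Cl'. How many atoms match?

The query [#6;H1] means: any carbon bearing exactly one hydrogen.
Check the 11 heavy atoms by environment: 2× C (H2) → no; 1× C (H1) → match; 1× Cl (H0) → no; 1× N (H2) → no; 1× c (aromatic, H0) → no; 5× c (aromatic, H1) → match.
Summing the matching environments: 1 + 5 = 6 matching atoms.

6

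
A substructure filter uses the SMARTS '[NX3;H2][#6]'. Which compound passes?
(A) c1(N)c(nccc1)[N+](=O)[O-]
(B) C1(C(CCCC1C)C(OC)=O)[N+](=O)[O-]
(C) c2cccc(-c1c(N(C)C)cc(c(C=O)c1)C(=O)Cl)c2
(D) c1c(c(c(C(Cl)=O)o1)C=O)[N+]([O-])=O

A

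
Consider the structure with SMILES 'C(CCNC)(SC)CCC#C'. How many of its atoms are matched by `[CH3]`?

2

Check the 11 heavy atoms by environment: 4× C (H2) → no; 2× C (H1) → no; 1× S (H0) → no; 2× C (H3) → match; 1× C (H0) → no; 1× N (H1) → no.
That gives 2 matching atoms.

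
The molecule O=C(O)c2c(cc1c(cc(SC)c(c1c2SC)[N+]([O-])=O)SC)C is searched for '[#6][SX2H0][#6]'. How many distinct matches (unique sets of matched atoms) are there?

3

[#6][SX2H0][#6] is the SMARTS for a thioether: an aliphatic sulfur bridging two carbons with no H on the sulfur.
The molecule carries 3 separate instances of a methylthio ether (-SCH3) meeting every constraint; each maps to a distinct set of atoms, giving 3 matches.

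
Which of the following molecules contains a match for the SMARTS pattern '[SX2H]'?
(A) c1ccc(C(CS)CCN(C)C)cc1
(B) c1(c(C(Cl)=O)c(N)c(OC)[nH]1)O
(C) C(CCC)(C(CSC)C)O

[SX2H] describes an aliphatic sulfur with two connections, one being H (a thiol).
(A) contains a thiol (-SH), which satisfies every atom and bond constraint.
(B) has a hydroxyl group (-OH) but it is an -OH, not an -SH.
(C) has a hydroxyl group (-OH) but it is an -OH, not an -SH.
So the answer is (A).

A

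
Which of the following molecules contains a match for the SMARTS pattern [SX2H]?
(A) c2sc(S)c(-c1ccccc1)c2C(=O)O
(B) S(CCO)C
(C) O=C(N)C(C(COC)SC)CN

A

[SX2H] describes an aliphatic sulfur with two connections, one being H (a thiol).
(A) contains a thiol (-SH), which satisfies every atom and bond constraint.
(B) has a hydroxyl group (-OH) but it is an -OH, not an -SH.
(C) has a methylthio ether (-SCH3) but the sulfur has H0 (bonded to two carbons), not H1.
So the answer is (A).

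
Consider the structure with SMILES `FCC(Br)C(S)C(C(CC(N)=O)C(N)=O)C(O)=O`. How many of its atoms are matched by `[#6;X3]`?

The query [#6;X3] means: any carbon (aromatic or not) with three total connections.
Check the 18 heavy atoms by environment: 6× C (X4) → no; 1× F (X1) → no; 3× C (X3) → match; 3× O (X1) → no; 2× N (X3) → no; 1× O (X2) → no; 1× S (X2) → no; 1× Br (X1) → no.
That gives 3 matching atoms.

3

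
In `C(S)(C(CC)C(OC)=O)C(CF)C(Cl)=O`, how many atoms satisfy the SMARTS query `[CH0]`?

The query [CH0] means: aliphatic carbon with no attached hydrogen.
Check the 15 heavy atoms by environment: 2× C (H3) → no; 2× C (H2) → no; 3× C (H1) → no; 2× C (H0) → match; 3× O (H0) → no; 1× S (H1) → no; 1× Cl (H0) → no; 1× F (H0) → no.
That gives 2 matching atoms.

2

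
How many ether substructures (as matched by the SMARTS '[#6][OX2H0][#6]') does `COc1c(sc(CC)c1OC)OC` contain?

3

[#6][OX2H0][#6] is the SMARTS for an ether: an aliphatic oxygen bridging two carbons with no H on the oxygen.
The molecule carries 3 separate instances of a methoxy ether (-OCH3) meeting every constraint; each maps to a distinct set of atoms, giving 3 matches.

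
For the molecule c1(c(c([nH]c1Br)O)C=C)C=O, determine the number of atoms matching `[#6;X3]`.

The query [#6;X3] means: any carbon (aromatic or not) with three total connections.
Check the 11 heavy atoms by environment: 1× n (aromatic, X3) → no; 4× c (aromatic, X3) → match; 1× O (X2) → no; 1× Br (X1) → no; 3× C (X3) → match; 1× O (X1) → no.
Summing the matching environments: 4 + 3 = 7 matching atoms.

7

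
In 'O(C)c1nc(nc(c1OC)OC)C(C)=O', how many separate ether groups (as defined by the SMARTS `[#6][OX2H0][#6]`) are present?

3

[#6][OX2H0][#6] is the SMARTS for an ether: an aliphatic oxygen bridging two carbons with no H on the oxygen.
The molecule carries 3 separate instances of a methoxy ether (-OCH3) meeting every constraint; each maps to a distinct set of atoms, giving 3 matches.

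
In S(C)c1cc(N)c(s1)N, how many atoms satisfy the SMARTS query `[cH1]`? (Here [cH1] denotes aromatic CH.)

Check the 9 heavy atoms by environment: 1× s (aromatic, H0) → no; 3× c (aromatic, H0) → no; 1× c (aromatic, H1) → match; 2× N (H2) → no; 1× S (H0) → no; 1× C (H3) → no.
That gives 1 matching atom.

1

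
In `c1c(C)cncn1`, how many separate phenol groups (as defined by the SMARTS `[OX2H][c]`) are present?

[OX2H][c] is the SMARTS for a phenol: a hydroxyl oxygen attached to an aromatic carbon.
No fragment in the molecule satisfies every constraint, giving 0 matches.

0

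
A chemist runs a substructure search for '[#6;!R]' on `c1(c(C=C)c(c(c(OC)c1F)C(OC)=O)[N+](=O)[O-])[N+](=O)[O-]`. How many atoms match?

The query [#6;!R] means: carbon not in any ring.
Check the 21 heavy atoms by environment: 6× c (aromatic, in 6-ring) → no; 2× N (charge +1, acyclic) → no; 2× O (charge -1, acyclic) → no; 5× O (acyclic) → no; 5× C (acyclic) → match; 1× F (acyclic) → no.
That gives 5 matching atoms.

5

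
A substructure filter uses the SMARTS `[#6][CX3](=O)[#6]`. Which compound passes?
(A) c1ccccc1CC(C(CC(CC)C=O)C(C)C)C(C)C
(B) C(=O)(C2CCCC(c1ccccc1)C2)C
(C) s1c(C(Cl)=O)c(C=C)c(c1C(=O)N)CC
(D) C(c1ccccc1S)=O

[#6][CX3](=O)[#6] describes a carbonyl carbon (no H) flanked by two carbons (a ketone).
(A) has an aldehyde (-CHO) but the carbonyl carbon has H1, so it is not flanked by two carbons.
(B) contains an acetyl/ketone group (-C(=O)CH3), which satisfies every atom and bond constraint.
(C) has a primary amide (-C(=O)NH2) but one neighbour of the carbonyl carbon is N, not C.
(D) has an aldehyde (-CHO) but the carbonyl carbon has H1, so it is not flanked by two carbons.
So the answer is (B).

B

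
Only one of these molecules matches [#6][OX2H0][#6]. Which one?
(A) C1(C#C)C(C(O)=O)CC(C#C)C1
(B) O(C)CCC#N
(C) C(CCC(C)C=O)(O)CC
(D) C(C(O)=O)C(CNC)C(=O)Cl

[#6][OX2H0][#6] describes an aliphatic oxygen bridging two carbons with no H on the oxygen (an ether).
(A) has a carboxylic acid group (-C(=O)OH) but the -OH oxygen has H1; the =O is OX1, not OX2.
(B) contains a methoxy ether (-OCH3), which satisfies every atom and bond constraint.
(C) has a hydroxyl group (-OH) but the oxygen has H1, not H0 bridging two carbons.
(D) has a carboxylic acid group (-C(=O)OH) but the -OH oxygen has H1; the =O is OX1, not OX2.
So the answer is (B).

B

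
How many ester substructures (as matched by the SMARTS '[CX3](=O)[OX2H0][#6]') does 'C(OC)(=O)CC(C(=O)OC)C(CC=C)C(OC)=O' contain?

[CX3](=O)[OX2H0][#6] is the SMARTS for an ester: a carbonyl carbon bonded to an oxygen that is itself bonded to carbon (no H on that O).
The molecule carries 3 separate instances of a methyl-ester group (-C(=O)OCH3) meeting every constraint; each maps to a distinct set of atoms, giving 3 matches.

3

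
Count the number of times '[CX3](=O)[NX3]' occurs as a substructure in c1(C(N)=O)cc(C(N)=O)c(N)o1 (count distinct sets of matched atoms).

[CX3](=O)[NX3] is the SMARTS for an amide: a carbonyl carbon bonded to a trivalent nitrogen.
The molecule carries 2 separate instances of a primary amide (-C(=O)NH2) meeting every constraint; each maps to a distinct set of atoms, giving 2 matches.

2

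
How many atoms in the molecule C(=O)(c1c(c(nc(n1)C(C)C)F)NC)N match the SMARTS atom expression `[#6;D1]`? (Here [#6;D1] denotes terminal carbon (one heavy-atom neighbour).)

3

Check the 15 heavy atoms by environment: 2× n (aromatic, D2) → no; 4× c (aromatic, D3) → no; 1× F (D1) → no; 2× C (D3) → no; 3× C (D1) → match; 1× N (D2) → no; 1× O (D1) → no; 1× N (D1) → no.
That gives 3 matching atoms.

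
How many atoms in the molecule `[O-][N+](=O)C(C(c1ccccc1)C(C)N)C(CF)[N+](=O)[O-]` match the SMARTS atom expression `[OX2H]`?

The query [OX2H] means: aliphatic oxygen with two connections, one of which is H — an -OH oxygen.
Check the 20 heavy atoms by environment: 1× C (H2, X4) → no; 4× C (H1, X4) → no; 1× C (H3, X4) → no; 1× c (aromatic, H0, X3) → no; 5× c (aromatic, H1, X3) → no; 1× F (H0, X1) → no; 1× N (H2, X3) → no; 2× N (charge +1, H0, X3) → no; 2× O (charge -1, H0, X1) → no; 2× O (H0, X1) → no.
No environment satisfies the query, so 0 matching atoms.

0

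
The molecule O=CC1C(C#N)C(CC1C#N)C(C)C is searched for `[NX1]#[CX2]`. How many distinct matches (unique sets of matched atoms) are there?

2

[NX1]#[CX2] is the SMARTS for a nitrile: a nitrogen triple-bonded to a two-connected carbon.
The molecule carries 2 separate instances of a nitrile (-C#N) meeting every constraint; each maps to a distinct set of atoms, giving 2 matches.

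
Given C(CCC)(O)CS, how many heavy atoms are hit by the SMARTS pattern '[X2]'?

The query [X2] means: any atom with exactly two total connections (bonds + H).
Check the 7 heavy atoms by environment: 5× C (X4) → no; 1× S (X2) → match; 1× O (X2) → match.
Summing the matching environments: 1 + 1 = 2 matching atoms.

2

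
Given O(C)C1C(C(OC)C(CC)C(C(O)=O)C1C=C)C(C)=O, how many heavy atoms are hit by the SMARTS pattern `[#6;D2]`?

Check the 20 heavy atoms by environment: 8× C (D3) → no; 2× O (D2) → no; 5× C (D1) → no; 3× O (D1) → no; 2× C (D2) → match.
That gives 2 matching atoms.

2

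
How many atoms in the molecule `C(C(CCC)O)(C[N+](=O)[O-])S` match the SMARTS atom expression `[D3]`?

The query [D3] means: atom with exactly three heavy-atom neighbours.
Check the 11 heavy atoms by environment: 3× C (D2) → no; 2× C (D3) → match; 1× C (D1) → no; 1× S (D1) → no; 2× O (D1) → no; 1× N (charge +1, D3) → match; 1× O (charge -1, D1) → no.
Summing the matching environments: 2 + 1 = 3 matching atoms.

3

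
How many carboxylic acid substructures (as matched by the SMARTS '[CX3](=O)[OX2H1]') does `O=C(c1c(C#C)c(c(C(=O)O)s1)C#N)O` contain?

[CX3](=O)[OX2H1] is the SMARTS for a carboxylic acid: an sp2 carbon double-bonded to O and single-bonded to an -OH oxygen.
The molecule carries 2 separate instances of a carboxylic acid group (-C(=O)OH) meeting every constraint; each maps to a distinct set of atoms, giving 2 matches.

2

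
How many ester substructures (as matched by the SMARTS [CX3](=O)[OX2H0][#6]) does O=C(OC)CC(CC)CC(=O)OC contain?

2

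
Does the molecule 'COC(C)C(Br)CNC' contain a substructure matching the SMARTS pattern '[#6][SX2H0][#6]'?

No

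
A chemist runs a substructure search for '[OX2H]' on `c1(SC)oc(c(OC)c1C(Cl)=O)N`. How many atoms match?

0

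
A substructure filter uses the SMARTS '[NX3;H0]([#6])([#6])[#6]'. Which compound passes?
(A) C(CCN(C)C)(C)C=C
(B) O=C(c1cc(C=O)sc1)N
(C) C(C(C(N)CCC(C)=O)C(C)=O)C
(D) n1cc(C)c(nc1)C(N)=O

A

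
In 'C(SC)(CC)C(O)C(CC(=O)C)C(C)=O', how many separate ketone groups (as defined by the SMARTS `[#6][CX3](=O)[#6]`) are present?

2

[#6][CX3](=O)[#6] is the SMARTS for a ketone: a carbonyl carbon (no H) flanked by two carbons.
The molecule carries 2 separate instances of an acetyl/ketone group (-C(=O)CH3) meeting every constraint; each maps to a distinct set of atoms, giving 2 matches.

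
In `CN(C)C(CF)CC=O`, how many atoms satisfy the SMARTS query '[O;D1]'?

Check the 9 heavy atoms by environment: 3× C (D2) → no; 1× C (D3) → no; 1× N (D3) → no; 2× C (D1) → no; 1× F (D1) → no; 1× O (D1) → match.
That gives 1 matching atom.

1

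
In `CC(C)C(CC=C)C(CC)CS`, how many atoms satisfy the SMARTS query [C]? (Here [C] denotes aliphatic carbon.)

The query [C] means: uppercase C matches aliphatic (non-aromatic) carbon only.
Check the 12 heavy atoms by environment: 11× C → match; 1× S → no.
That gives 11 matching atoms.

11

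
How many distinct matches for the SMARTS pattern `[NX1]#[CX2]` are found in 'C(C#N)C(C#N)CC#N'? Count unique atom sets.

3

[NX1]#[CX2] is the SMARTS for a nitrile: a nitrogen triple-bonded to a two-connected carbon.
The molecule carries 3 separate instances of a nitrile (-C#N) meeting every constraint; each maps to a distinct set of atoms, giving 3 matches.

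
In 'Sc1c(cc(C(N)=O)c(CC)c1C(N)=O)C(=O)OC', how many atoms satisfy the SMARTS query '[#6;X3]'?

Check the 19 heavy atoms by environment: 6× c (aromatic, X3) → match; 3× C (X3) → match; 3× O (X1) → no; 2× N (X3) → no; 1× S (X2) → no; 1× O (X2) → no; 3× C (X4) → no.
Summing the matching environments: 6 + 3 = 9 matching atoms.

9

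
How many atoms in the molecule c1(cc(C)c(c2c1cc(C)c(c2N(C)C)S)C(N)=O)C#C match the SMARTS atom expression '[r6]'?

Check the 21 heavy atoms by environment: 10× c (aromatic, in 6-ring) → match; 7× C (acyclic) → no; 2× N (acyclic) → no; 1× S (acyclic) → no; 1× O (acyclic) → no.
That gives 10 matching atoms.

10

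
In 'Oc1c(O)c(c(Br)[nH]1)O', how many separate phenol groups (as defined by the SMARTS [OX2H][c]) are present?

[OX2H][c] is the SMARTS for a phenol: a hydroxyl oxygen attached to an aromatic carbon.
The molecule carries 3 separate instances of a hydroxyl group (-OH) meeting every constraint; each maps to a distinct set of atoms, giving 3 matches.

3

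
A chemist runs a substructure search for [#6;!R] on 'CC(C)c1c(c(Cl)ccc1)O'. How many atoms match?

The query [#6;!R] means: carbon not in any ring.
Check the 11 heavy atoms by environment: 6× c (aromatic, in 6-ring) → no; 3× C (acyclic) → match; 1× O (acyclic) → no; 1× Cl (acyclic) → no.
That gives 3 matching atoms.

3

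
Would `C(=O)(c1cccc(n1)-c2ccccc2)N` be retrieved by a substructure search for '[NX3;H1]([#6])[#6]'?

No

The pattern [NX3;H1]([#6])[#6] describes a trivalent nitrogen with one H, bonded to two carbons — a secondary amine.
The closest candidate here is a primary amide (-C(=O)NH2), but the -C(=O)NH2 nitrogen has H2, not H1. No other fragment satisfies the full query, so there is no match.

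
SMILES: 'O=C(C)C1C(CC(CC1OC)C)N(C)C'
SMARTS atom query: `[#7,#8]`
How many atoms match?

3

The query [#7,#8] means: nitrogen or oxygen (comma = OR).
Check the 15 heavy atoms by environment: 12× C → no; 2× O → match; 1× N → match.
Summing the matching environments: 2 + 1 = 3 matching atoms.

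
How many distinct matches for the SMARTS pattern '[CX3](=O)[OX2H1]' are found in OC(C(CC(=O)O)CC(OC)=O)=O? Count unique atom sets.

2

[CX3](=O)[OX2H1] is the SMARTS for a carboxylic acid: an sp2 carbon double-bonded to O and single-bonded to an -OH oxygen.
The molecule carries 2 separate instances of a carboxylic acid group (-C(=O)OH) meeting every constraint; each maps to a distinct set of atoms, giving 2 matches.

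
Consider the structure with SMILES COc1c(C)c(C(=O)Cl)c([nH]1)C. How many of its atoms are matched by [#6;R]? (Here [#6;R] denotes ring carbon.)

Check the 12 heavy atoms by environment: 1× n (aromatic, in 5-ring) → no; 4× c (aromatic, in 5-ring) → match; 2× O (acyclic) → no; 4× C (acyclic) → no; 1× Cl (acyclic) → no.
That gives 4 matching atoms.

4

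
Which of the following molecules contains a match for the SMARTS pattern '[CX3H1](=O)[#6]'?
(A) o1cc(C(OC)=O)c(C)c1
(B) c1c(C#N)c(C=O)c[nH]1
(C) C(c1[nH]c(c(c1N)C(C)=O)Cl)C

[CX3H1](=O)[#6] describes an sp2 carbon with one H, double-bonded to O and single-bonded to carbon (an aldehyde).
(A) has a methyl-ester group (-C(=O)OCH3) but the carbonyl carbon has H0, not H1.
(B) contains an aldehyde (-CHO), which satisfies every atom and bond constraint.
(C) has an acetyl/ketone group (-C(=O)CH3) but the carbonyl carbon has H0 (two carbon neighbours), not H1.
So the answer is (B).

B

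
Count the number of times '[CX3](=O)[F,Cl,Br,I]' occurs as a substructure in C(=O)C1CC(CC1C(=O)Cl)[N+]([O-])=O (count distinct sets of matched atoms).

1

[CX3](=O)[F,Cl,Br,I] is the SMARTS for an acyl halide: a carbonyl carbon bonded to a halogen.
Exactly one fragment in the molecule meets all constraints, giving 1 match.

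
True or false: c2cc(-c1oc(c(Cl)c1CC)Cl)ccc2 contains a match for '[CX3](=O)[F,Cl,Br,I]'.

False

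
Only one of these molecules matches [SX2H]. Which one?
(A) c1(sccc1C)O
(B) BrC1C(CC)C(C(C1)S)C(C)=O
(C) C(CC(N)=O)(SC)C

[SX2H] describes an aliphatic sulfur with two connections, one being H (a thiol).
(A) has a hydroxyl group (-OH) but it is an -OH, not an -SH.
(B) contains a thiol (-SH), which satisfies every atom and bond constraint.
(C) has a methylthio ether (-SCH3) but the sulfur has H0 (bonded to two carbons), not H1.
So the answer is (B).

B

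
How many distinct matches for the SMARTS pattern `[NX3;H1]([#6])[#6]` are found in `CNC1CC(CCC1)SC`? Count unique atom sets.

1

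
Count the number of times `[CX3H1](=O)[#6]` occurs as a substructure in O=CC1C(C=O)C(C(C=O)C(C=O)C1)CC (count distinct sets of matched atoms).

[CX3H1](=O)[#6] is the SMARTS for an aldehyde: an sp2 carbon with one H, double-bonded to O and single-bonded to carbon.
The molecule carries 4 separate instances of an aldehyde (-CHO) meeting every constraint; each maps to a distinct set of atoms, giving 4 matches.

4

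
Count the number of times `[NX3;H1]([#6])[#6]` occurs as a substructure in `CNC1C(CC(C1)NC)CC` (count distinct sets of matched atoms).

2

[NX3;H1]([#6])[#6] is the SMARTS for a secondary amine: a trivalent nitrogen with one H, bonded to two carbons.
The molecule carries 2 separate instances of an N-methylamino group (-NHCH3) meeting every constraint; each maps to a distinct set of atoms, giving 2 matches.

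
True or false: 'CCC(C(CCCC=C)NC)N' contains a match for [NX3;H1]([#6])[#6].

True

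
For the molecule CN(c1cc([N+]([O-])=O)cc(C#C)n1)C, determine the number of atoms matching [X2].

3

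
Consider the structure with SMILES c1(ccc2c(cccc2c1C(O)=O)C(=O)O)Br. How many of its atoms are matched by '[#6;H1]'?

5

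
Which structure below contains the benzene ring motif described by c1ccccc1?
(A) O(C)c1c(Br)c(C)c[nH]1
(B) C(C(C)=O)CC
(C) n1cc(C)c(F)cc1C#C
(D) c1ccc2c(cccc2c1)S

D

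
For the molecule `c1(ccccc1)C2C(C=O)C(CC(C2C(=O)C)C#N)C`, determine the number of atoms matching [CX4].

8

The query [CX4] means: C with X4: aliphatic carbon with exactly 4 total connections (bonds + H).
Check the 20 heavy atoms by environment: 8× C (X4) → match; 6× c (aromatic, X3) → no; 1× C (X2) → no; 1× N (X1) → no; 2× C (X3) → no; 2× O (X1) → no.
That gives 8 matching atoms.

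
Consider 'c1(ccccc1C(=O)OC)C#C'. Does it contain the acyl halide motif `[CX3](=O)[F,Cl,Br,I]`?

No

The pattern [CX3](=O)[F,Cl,Br,I] describes a carbonyl carbon bonded to a halogen — an acyl halide.
The closest candidate here is a methyl-ester group (-C(=O)OCH3), but the carbonyl is bonded to -O-C, not to a halogen. No other fragment satisfies the full query, so there is no match.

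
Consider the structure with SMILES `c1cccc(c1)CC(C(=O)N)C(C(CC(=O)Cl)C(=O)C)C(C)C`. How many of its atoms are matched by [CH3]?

3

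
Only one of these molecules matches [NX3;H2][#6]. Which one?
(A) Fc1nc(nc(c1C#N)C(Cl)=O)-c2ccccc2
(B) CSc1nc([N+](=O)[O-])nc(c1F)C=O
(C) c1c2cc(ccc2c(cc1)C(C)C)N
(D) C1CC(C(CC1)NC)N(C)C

C

[NX3;H2][#6] describes a trivalent nitrogen with two H attached to carbon (a primary amine).
(A) has a nitrile (-C#N) but the nitrogen is NX1 (triple-bonded), not NX3 with two H.
(B) has a nitro group (-[N+](=O)[O-]) but the nitrogen is [N+] with no H, not NX3H2.
(C) contains a primary amino group (-NH2), which satisfies every atom and bond constraint.
(D) has a dimethylamino group (-N(CH3)2) but the nitrogen has H0, not H2.
So the answer is (C).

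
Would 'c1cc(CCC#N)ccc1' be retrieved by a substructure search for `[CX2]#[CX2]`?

No

The pattern [CX2]#[CX2] describes a carbon-carbon triple bond — an alkyne.
The closest candidate here is a nitrile (-C#N), but the triple bond is C#N, not C#C. No other fragment satisfies the full query, so there is no match.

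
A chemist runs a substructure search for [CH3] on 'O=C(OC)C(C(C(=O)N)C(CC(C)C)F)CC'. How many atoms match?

4

The query [CH3] means: aliphatic carbon with exactly three hydrogens.
Check the 17 heavy atoms by environment: 2× C (H2) → no; 4× C (H1) → no; 4× C (H3) → match; 2× C (H0) → no; 3× O (H0) → no; 1× N (H2) → no; 1× F (H0) → no.
That gives 4 matching atoms.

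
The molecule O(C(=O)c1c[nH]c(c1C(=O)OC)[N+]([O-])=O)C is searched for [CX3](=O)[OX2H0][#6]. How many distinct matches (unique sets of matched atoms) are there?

[CX3](=O)[OX2H0][#6] is the SMARTS for an ester: a carbonyl carbon bonded to an oxygen that is itself bonded to carbon (no H on that O).
The molecule carries 2 separate instances of a methyl-ester group (-C(=O)OCH3) meeting every constraint; each maps to a distinct set of atoms, giving 2 matches.

2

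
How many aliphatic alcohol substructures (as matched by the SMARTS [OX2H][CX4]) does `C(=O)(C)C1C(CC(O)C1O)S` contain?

2

[OX2H][CX4] is the SMARTS for an aliphatic alcohol: a hydroxyl oxygen bound to an sp3 (X4) carbon.
The molecule carries 2 separate instances of a hydroxyl group (-OH) meeting every constraint; each maps to a distinct set of atoms, giving 2 matches.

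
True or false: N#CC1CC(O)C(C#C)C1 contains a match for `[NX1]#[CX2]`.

True

The pattern [NX1]#[CX2] describes a nitrogen triple-bonded to a two-connected carbon — a nitrile.
The molecule carries a nitrile (-C#N), whose atoms satisfy every constraint of the query, so the pattern matches.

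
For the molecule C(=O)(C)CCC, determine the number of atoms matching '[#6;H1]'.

Check the 6 heavy atoms by environment: 2× C (H2) → no; 2× C (H3) → no; 1× C (H0) → no; 1× O (H0) → no.
No environment satisfies the query, so 0 matching atoms.

0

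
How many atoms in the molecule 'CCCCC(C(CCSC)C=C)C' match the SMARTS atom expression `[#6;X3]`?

The query [#6;X3] means: any carbon (aromatic or not) with three total connections.
Check the 13 heavy atoms by environment: 10× C (X4) → no; 1× S (X2) → no; 2× C (X3) → match.
That gives 2 matching atoms.

2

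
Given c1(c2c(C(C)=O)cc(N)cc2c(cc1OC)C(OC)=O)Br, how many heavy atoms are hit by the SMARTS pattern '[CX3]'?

The query [CX3] means: C with X3: aliphatic carbon with exactly 3 total connections.
Check the 21 heavy atoms by environment: 10× c (aromatic, X3) → no; 1× Br (X1) → no; 2× C (X3) → match; 2× O (X1) → no; 3× C (X4) → no; 2× O (X2) → no; 1× N (X3) → no.
That gives 2 matching atoms.

2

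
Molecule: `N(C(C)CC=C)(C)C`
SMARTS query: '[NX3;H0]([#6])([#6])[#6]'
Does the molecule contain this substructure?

Yes

The pattern [NX3;H0]([#6])([#6])[#6] describes a trivalent nitrogen with no H, bonded to three carbons — a tertiary amine.
The molecule carries a dimethylamino group (-N(CH3)2), whose atoms satisfy every constraint of the query, so the pattern matches.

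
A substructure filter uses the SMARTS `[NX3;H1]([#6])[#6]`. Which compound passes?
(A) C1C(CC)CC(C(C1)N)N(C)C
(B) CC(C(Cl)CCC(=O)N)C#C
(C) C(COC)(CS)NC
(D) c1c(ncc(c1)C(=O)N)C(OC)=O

[NX3;H1]([#6])[#6] describes a trivalent nitrogen with one H, bonded to two carbons (a secondary amine).
(A) has a dimethylamino group (-N(CH3)2) but the nitrogen has H0, not H1.
(B) has a primary amide (-C(=O)NH2) but the -C(=O)NH2 nitrogen has H2, not H1.
(C) contains an N-methylamino group (-NHCH3), which satisfies every atom and bond constraint.
(D) has a primary amide (-C(=O)NH2) but the -C(=O)NH2 nitrogen has H2, not H1.
So the answer is (C).

C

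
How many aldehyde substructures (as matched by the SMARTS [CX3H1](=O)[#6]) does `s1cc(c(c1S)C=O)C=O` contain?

2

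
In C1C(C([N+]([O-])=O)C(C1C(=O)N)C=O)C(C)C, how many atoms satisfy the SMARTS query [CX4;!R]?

The query [CX4;!R] means: aliphatic carbon with four total connections, not in a ring.
Check the 16 heavy atoms by environment: 5× C (X4, in 5-ring) → no; 2× C (X3, acyclic) → no; 3× O (X1, acyclic) → no; 3× C (X4, acyclic) → match; 1× N (X3, acyclic) → no; 1× N (charge +1, X3, acyclic) → no; 1× O (charge -1, X1, acyclic) → no.
That gives 3 matching atoms.

3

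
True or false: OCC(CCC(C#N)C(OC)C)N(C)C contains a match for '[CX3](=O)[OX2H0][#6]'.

False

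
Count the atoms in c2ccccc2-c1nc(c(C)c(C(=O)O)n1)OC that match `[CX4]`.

The query [CX4] means: C with X4: aliphatic carbon with exactly 4 total connections (bonds + H).
Check the 18 heavy atoms by environment: 2× n (aromatic, X2) → no; 10× c (aromatic, X3) → no; 2× O (X2) → no; 2× C (X4) → match; 1× C (X3) → no; 1× O (X1) → no.
That gives 2 matching atoms.

2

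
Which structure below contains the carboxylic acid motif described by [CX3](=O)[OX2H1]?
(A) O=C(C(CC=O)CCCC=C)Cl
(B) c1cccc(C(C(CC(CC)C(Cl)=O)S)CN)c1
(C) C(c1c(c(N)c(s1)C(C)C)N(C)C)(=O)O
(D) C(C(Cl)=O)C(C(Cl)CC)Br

C

[CX3](=O)[OX2H1] describes an sp2 carbon double-bonded to O and single-bonded to an -OH oxygen (a carboxylic acid).
(A) has an aldehyde (-CHO) but there is no singly-bonded oxygen on the carbonyl carbon.
(B) has an acyl chloride (-C(=O)Cl) but the carbonyl is bonded to Cl, not to an -OH oxygen.
(C) contains a carboxylic acid group (-C(=O)OH), which satisfies every atom and bond constraint.
(D) has an acyl chloride (-C(=O)Cl) but the carbonyl is bonded to Cl, not to an -OH oxygen.
So the answer is (C).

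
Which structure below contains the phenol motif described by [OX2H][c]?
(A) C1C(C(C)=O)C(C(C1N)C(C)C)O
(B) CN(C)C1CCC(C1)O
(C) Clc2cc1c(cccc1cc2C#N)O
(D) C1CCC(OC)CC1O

C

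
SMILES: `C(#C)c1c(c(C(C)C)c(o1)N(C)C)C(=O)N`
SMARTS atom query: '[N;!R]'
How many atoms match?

2

The query [N;!R] means: aliphatic nitrogen not in a ring.
Check the 16 heavy atoms by environment: 1× o (aromatic, in 5-ring) → no; 4× c (aromatic, in 5-ring) → no; 2× N (acyclic) → match; 8× C (acyclic) → no; 1× O (acyclic) → no.
That gives 2 matching atoms.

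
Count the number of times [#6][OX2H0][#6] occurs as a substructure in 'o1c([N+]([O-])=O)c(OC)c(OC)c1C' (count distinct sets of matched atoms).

2

[#6][OX2H0][#6] is the SMARTS for an ether: an aliphatic oxygen bridging two carbons with no H on the oxygen.
The molecule carries 2 separate instances of a methoxy ether (-OCH3) meeting every constraint; each maps to a distinct set of atoms, giving 2 matches.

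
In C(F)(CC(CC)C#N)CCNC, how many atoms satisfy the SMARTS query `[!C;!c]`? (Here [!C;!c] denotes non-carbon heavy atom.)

Check the 12 heavy atoms by environment: 9× C → no; 2× N → match; 1× F → match.
Summing the matching environments: 2 + 1 = 3 matching atoms.

3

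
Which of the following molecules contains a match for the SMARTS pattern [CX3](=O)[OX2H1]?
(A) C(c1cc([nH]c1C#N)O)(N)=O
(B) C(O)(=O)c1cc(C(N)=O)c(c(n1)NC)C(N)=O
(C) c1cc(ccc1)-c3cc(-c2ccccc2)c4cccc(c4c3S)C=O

[CX3](=O)[OX2H1] describes an sp2 carbon double-bonded to O and single-bonded to an -OH oxygen (a carboxylic acid).
(A) has a primary amide (-C(=O)NH2) but the carbonyl is bonded to N, not to an -OH oxygen.
(B) contains a carboxylic acid group (-C(=O)OH), which satisfies every atom and bond constraint.
(C) has an aldehyde (-CHO) but there is no singly-bonded oxygen on the carbonyl carbon.
So the answer is (B).

B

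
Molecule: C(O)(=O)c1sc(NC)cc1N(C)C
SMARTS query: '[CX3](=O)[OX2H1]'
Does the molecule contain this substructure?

Yes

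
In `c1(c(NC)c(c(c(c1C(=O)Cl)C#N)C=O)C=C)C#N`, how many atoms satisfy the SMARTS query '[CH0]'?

Check the 19 heavy atoms by environment: 6× c (aromatic, H0) → no; 3× C (H0) → match; 2× O (H0) → no; 1× Cl (H0) → no; 2× C (H1) → no; 1× C (H2) → no; 2× N (H0) → no; 1× N (H1) → no; 1× C (H3) → no.
That gives 3 matching atoms.

3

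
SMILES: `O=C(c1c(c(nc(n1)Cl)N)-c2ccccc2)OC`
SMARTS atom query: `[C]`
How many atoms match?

2

Check the 18 heavy atoms by environment: 2× n (aromatic) → no; 10× c (aromatic) → no; 2× C → match; 2× O → no; 1× N → no; 1× Cl → no.
That gives 2 matching atoms.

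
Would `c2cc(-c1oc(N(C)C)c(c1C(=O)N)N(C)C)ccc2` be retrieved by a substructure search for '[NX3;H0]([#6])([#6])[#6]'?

Yes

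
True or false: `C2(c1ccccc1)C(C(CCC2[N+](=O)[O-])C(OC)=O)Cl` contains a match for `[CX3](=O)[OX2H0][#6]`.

True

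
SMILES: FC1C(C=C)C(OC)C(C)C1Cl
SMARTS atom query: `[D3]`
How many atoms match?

The query [D3] means: atom with exactly three heavy-atom neighbours.
Check the 12 heavy atoms by environment: 5× C (D3) → match; 1× C (D2) → no; 3× C (D1) → no; 1× Cl (D1) → no; 1× F (D1) → no; 1× O (D2) → no.
That gives 5 matching atoms.

5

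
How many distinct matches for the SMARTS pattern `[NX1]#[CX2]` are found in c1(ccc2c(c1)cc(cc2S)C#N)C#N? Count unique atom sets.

2

[NX1]#[CX2] is the SMARTS for a nitrile: a nitrogen triple-bonded to a two-connected carbon.
The molecule carries 2 separate instances of a nitrile (-C#N) meeting every constraint; each maps to a distinct set of atoms, giving 2 matches.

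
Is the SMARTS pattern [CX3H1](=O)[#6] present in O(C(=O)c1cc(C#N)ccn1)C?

The pattern [CX3H1](=O)[#6] describes an sp2 carbon with one H, double-bonded to O and single-bonded to carbon — an aldehyde.
The closest candidate here is a methyl-ester group (-C(=O)OCH3), but the carbonyl carbon has H0, not H1. No other fragment satisfies the full query, so there is no match.

No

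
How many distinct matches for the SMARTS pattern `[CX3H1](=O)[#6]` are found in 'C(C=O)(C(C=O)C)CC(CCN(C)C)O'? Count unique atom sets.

2

[CX3H1](=O)[#6] is the SMARTS for an aldehyde: an sp2 carbon with one H, double-bonded to O and single-bonded to carbon.
The molecule carries 2 separate instances of an aldehyde (-CHO) meeting every constraint; each maps to a distinct set of atoms, giving 2 matches.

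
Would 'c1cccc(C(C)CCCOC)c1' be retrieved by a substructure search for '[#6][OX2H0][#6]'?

The pattern [#6][OX2H0][#6] describes an aliphatic oxygen bridging two carbons with no H on the oxygen — an ether.
The molecule carries a methoxy ether (-OCH3), whose atoms satisfy every constraint of the query, so the pattern matches.

Yes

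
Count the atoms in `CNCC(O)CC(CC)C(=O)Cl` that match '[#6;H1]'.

The query [#6;H1] means: any carbon bearing exactly one hydrogen.
Check the 12 heavy atoms by environment: 2× C (H3) → no; 3× C (H2) → no; 2× C (H1) → match; 1× C (H0) → no; 1× O (H0) → no; 1× Cl (H0) → no; 1× N (H1) → no; 1× O (H1) → no.
That gives 2 matching atoms.

2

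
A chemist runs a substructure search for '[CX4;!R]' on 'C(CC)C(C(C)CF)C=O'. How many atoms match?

7

Check the 10 heavy atoms by environment: 7× C (X4, acyclic) → match; 1× F (X1, acyclic) → no; 1× C (X3, acyclic) → no; 1× O (X1, acyclic) → no.
That gives 7 matching atoms.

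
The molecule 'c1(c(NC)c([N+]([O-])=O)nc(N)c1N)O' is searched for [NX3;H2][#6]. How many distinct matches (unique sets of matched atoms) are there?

2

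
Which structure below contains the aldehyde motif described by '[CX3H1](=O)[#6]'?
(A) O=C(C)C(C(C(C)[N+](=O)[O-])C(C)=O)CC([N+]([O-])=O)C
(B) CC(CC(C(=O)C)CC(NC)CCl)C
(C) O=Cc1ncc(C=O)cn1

C

[CX3H1](=O)[#6] describes an sp2 carbon with one H, double-bonded to O and single-bonded to carbon (an aldehyde).
(A) has an acetyl/ketone group (-C(=O)CH3) but the carbonyl carbon has H0 (two carbon neighbours), not H1.
(B) has an acetyl/ketone group (-C(=O)CH3) but the carbonyl carbon has H0 (two carbon neighbours), not H1.
(C) contains an aldehyde (-CHO), which satisfies every atom and bond constraint.
So the answer is (C).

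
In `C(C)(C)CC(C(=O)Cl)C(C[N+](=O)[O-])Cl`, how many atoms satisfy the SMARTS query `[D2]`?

2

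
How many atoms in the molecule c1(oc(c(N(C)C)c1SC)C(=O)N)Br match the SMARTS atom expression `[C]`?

The query [C] means: uppercase C matches aliphatic (non-aromatic) carbon only.
Check the 14 heavy atoms by environment: 1× o (aromatic) → no; 4× c (aromatic) → no; 1× Br → no; 2× N → no; 4× C → match; 1× S → no; 1× O → no.
That gives 4 matching atoms.

4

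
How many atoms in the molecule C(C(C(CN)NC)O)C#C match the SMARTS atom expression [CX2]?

2

The query [CX2] means: C with X2: aliphatic carbon with exactly 2 total connections.
Check the 10 heavy atoms by environment: 5× C (X4) → no; 2× N (X3) → no; 1× O (X2) → no; 2× C (X2) → match.
That gives 2 matching atoms.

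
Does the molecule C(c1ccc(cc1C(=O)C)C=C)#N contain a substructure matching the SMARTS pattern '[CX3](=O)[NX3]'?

The pattern [CX3](=O)[NX3] describes a carbonyl carbon bonded to a trivalent nitrogen — an amide.
The closest candidate here is a nitrile (-C#N), but the nitrile N is NX1 (triple-bonded), not NX3. No other fragment satisfies the full query, so there is no match.

No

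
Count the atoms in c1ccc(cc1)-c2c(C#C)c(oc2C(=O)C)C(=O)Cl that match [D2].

The query [D2] means: atom with exactly two heavy-atom neighbours.
Check the 19 heavy atoms by environment: 1× o (aromatic, D2) → match; 5× c (aromatic, D3) → no; 1× C (D2) → match; 2× C (D1) → no; 5× c (aromatic, D2) → match; 2× C (D3) → no; 2× O (D1) → no; 1× Cl (D1) → no.
Summing the matching environments: 1 + 1 + 5 = 7 matching atoms.

7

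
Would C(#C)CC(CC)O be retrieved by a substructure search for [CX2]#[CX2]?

Yes

The pattern [CX2]#[CX2] describes a carbon-carbon triple bond — an alkyne.
The molecule carries an ethynyl group (-C#CH), whose atoms satisfy every constraint of the query, so the pattern matches.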